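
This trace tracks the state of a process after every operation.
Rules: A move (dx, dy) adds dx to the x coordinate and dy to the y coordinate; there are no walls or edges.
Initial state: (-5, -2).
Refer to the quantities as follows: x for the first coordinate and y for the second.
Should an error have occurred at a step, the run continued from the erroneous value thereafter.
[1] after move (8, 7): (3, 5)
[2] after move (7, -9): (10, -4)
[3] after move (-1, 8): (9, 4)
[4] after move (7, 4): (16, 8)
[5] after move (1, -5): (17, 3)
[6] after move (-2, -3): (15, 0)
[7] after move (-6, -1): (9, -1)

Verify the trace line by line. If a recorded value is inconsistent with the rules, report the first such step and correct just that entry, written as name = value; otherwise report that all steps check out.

Recomputing the run from the initial state:
step 1: x = 3, y = 5
step 2: x = 10, y = -4
step 3: x = 9, y = 4
step 4: x = 16, y = 8
step 5: x = 17, y = 3
step 6: x = 15, y = 0
step 7: x = 9, y = -1
This matches the trace at every step.

no error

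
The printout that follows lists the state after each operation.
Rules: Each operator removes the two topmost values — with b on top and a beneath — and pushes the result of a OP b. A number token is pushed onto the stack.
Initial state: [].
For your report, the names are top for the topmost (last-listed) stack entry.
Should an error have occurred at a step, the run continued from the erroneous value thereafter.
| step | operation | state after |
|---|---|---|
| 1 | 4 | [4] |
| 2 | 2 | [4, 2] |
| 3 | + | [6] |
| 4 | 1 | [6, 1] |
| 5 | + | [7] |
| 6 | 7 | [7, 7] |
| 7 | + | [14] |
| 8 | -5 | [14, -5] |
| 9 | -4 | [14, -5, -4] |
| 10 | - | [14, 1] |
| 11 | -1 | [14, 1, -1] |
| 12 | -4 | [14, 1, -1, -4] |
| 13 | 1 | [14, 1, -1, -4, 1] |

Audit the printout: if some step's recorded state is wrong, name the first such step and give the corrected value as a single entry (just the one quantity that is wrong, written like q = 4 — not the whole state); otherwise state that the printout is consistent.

Recomputing the run from the initial state:
step 1: [4]
step 2: [4, 2]
step 3: [6]
step 4: [6, 1]
step 5: [7]
step 6: [7, 7]
step 7: [14]
step 8: [14, -5]
step 9: [14, -5, -4]
step 10: [14, -1]
step 11: [14, -1, -1]
step 12: [14, -1, -1, -4]
step 13: [14, -1, -1, -4, 1]
The first disagreement with the printout is at step 10, where the value should be top = -1.

step 10, top = -1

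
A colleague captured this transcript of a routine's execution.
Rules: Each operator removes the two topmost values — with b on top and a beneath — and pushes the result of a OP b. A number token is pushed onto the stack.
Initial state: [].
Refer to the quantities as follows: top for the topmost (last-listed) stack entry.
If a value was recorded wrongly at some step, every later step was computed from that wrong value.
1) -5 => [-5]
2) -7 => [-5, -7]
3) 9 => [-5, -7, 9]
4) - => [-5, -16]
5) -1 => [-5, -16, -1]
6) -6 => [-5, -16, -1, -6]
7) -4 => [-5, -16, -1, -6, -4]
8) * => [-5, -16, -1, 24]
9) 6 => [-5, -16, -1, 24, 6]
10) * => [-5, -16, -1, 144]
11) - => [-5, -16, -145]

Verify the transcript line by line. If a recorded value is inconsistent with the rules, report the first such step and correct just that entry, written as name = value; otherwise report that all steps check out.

Step 1: push -5: top = -5 — in agreement.
Step 2: push -7: top = -7 — exactly as logged.
Step 3: push 9: top = 9 — verified.
Step 4: -7 - 9 = -16 — same as recorded.
Step 5: push -1: top = -1 — agrees with the transcript.
Step 6: push -6: top = -6 — no discrepancy.
Step 7: push -4: top = -4 — exactly as logged.
Step 8: -6 * -4 = 24 — exactly as logged.
Step 9: push 6: top = 6 — exactly as logged.
Step 10: 24 * 6 = 144 — consistent with the transcript.
Step 11: -1 - 144 = -145 — same as recorded.
No step deviates from the rules.

no error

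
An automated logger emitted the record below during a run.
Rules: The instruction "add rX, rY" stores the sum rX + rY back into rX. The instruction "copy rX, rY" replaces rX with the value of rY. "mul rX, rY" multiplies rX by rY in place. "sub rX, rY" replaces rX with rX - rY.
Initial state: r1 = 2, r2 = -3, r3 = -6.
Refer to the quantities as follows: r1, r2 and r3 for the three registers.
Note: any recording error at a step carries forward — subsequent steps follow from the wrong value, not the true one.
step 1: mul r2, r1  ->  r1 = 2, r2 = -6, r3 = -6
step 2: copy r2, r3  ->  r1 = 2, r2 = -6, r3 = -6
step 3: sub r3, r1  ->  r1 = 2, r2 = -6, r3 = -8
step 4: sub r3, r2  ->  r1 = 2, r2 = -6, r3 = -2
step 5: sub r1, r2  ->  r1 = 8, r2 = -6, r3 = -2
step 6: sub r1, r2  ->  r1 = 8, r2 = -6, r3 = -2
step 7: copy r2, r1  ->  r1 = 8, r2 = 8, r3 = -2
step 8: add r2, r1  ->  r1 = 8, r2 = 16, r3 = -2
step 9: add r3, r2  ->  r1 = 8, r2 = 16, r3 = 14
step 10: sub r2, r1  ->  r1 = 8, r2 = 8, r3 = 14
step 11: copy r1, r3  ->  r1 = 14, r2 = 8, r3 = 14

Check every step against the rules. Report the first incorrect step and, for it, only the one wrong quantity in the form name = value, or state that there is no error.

step 6, r1 = 14

Step 1: r2 = -3 * 2 = -6 — agrees with the record.
Step 2: r2 = -6 — same as recorded.
Step 3: r3 = -6 - 2 = -8 — consistent with the record.
Step 4: r3 = -8 - -6 = -2 — exactly as logged.
Step 5: r1 = 2 - -6 = 8 — exactly as logged.
Step 6: r1 = 8 - -6 = 14 — a discrepancy with the record.
The audit stops at step 6: the recorded entry is wrong and should be r1 = 14.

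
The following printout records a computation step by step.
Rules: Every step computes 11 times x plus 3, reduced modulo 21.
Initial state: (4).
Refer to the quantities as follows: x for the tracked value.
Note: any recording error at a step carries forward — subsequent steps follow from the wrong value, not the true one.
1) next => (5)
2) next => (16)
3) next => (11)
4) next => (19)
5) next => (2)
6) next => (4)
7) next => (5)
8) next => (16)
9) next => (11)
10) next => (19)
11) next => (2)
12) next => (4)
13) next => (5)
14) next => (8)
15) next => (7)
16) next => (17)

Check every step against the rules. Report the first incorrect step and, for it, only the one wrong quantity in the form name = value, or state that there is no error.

Recomputing the run from the initial state:
step 1: x = 5
step 2: x = 16
step 3: x = 11
step 4: x = 19
step 5: x = 2
step 6: x = 4
step 7: x = 5
step 8: x = 16
step 9: x = 11
step 10: x = 19
step 11: x = 2
step 12: x = 4
step 13: x = 5
step 14: x = 16
step 15: x = 11
step 16: x = 19
The first disagreement with the printout is at step 14, where the value should be x = 16.

step 14, x = 16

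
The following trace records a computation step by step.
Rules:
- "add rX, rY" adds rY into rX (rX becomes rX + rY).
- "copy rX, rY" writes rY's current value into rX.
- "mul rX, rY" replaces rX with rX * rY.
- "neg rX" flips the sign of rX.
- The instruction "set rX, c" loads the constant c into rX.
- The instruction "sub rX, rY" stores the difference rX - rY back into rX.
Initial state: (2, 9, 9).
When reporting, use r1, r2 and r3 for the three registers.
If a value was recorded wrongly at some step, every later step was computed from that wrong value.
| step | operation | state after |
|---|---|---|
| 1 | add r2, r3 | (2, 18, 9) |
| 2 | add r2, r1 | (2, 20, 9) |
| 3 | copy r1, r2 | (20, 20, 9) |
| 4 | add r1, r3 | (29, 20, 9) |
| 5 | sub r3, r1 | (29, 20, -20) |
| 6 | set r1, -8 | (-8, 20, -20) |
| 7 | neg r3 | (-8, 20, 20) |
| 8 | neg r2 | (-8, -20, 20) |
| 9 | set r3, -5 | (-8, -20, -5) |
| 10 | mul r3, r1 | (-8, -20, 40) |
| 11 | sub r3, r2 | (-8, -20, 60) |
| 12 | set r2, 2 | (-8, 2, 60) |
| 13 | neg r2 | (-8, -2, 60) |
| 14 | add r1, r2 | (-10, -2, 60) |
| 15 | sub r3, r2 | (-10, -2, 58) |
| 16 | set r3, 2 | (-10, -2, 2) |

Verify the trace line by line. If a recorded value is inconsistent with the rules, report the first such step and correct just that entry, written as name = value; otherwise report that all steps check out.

step 15, r3 = 62

1. r2 = 9 + 9 = 18 (exactly as logged)
2. r2 = 18 + 2 = 20 (agrees with the trace)
3. r1 = 20 (same as recorded)
4. r1 = 20 + 9 = 29 (in agreement)
5. r3 = 9 - 29 = -20 (checks out)
6. r1 = -8 (no discrepancy)
7. r3 = -(-20) = 20 (in agreement)
8. r2 = -(20) = -20 (verified)
9. r3 = -5 (matches)
10. r3 = -5 * -8 = 40 (same as recorded)
11. r3 = 40 - -20 = 60 (verified)
12. r2 = 2 (consistent with the trace)
13. r2 = -(2) = -2 (matches)
14. r1 = -8 + -2 = -10 (in agreement)
15. r3 = 60 - -2 = 62 (the entry is off here)
First incorrect step: 15; the correct value is r3 = 62.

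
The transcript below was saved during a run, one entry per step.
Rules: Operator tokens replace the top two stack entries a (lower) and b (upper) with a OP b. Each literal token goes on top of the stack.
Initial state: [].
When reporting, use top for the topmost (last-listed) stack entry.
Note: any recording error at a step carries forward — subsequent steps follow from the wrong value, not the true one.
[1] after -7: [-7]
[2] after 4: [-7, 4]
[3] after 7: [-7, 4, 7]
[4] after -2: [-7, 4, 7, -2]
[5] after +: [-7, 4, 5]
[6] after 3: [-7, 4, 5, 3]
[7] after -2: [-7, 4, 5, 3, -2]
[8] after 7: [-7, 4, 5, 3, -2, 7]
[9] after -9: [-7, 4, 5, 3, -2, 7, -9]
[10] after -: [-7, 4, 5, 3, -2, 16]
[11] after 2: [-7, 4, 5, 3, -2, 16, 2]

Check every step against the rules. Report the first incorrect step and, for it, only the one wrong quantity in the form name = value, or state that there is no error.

Recomputing the run from the initial state:
step 1: [-7]
step 2: [-7, 4]
step 3: [-7, 4, 7]
step 4: [-7, 4, 7, -2]
step 5: [-7, 4, 5]
step 6: [-7, 4, 5, 3]
step 7: [-7, 4, 5, 3, -2]
step 8: [-7, 4, 5, 3, -2, 7]
step 9: [-7, 4, 5, 3, -2, 7, -9]
step 10: [-7, 4, 5, 3, -2, 16]
step 11: [-7, 4, 5, 3, -2, 16, 2]
This matches the transcript at every step.

no error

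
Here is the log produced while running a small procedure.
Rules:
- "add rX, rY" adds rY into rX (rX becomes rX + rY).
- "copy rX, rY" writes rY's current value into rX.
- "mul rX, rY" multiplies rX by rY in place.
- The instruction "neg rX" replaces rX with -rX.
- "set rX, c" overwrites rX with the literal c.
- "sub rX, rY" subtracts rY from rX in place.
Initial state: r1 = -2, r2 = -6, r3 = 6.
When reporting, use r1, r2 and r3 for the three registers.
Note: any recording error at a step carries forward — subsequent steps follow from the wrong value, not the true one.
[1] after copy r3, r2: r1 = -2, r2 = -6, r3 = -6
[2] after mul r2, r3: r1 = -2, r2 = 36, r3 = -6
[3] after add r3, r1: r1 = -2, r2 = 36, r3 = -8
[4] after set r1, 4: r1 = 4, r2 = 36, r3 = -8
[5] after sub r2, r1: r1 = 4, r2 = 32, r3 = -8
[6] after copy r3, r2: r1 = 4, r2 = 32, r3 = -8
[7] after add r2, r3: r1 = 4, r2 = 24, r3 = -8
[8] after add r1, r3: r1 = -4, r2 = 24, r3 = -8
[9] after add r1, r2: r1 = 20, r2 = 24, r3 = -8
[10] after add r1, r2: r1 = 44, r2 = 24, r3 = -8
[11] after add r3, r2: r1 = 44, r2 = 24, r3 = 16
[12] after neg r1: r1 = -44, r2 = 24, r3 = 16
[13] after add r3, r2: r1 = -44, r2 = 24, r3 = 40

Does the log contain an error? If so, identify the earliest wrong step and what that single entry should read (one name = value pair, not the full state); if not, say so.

1. r3 = -6 (consistent with the log)
2. r2 = -6 * -6 = 36 (agrees with the log)
3. r3 = -6 + -2 = -8 (agrees with the log)
4. r1 = 4 (no discrepancy)
5. r2 = 36 - 4 = 32 (no discrepancy)
6. r3 = 32 (the recorded entry deviates here)
First deviation found at step 6; the corrected entry is r3 = 32.

step 6, r3 = 32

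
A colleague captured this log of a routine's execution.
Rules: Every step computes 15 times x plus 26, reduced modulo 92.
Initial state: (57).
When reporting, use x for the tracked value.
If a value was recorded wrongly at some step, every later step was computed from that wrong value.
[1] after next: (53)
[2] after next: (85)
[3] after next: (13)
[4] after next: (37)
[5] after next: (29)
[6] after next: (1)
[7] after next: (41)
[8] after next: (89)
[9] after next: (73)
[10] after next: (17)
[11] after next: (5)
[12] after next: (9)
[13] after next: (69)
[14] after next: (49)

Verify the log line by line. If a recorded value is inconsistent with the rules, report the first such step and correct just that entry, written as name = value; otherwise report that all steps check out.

Recomputing the run from the initial state:
step 1: x = 53
step 2: x = 85
step 3: x = 13
step 4: x = 37
step 5: x = 29
step 6: x = 1
step 7: x = 41
step 8: x = 89
step 9: x = 73
step 10: x = 17
step 11: x = 5
step 12: x = 9
step 13: x = 69
step 14: x = 49
This matches the log at every step.

no error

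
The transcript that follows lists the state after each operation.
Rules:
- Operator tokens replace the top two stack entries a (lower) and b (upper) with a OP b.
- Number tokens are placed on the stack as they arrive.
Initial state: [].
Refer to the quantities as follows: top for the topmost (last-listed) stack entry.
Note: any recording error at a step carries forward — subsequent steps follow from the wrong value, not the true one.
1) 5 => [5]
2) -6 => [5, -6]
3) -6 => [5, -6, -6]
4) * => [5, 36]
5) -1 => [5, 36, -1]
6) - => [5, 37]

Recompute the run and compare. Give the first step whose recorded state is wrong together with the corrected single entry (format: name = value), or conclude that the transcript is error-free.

no error

1. push 5: top = 5 (consistent with the transcript)
2. push -6: top = -6 (agrees with the transcript)
3. push -6: top = -6 (matches)
4. -6 * -6 = 36 (agrees with the transcript)
5. push -1: top = -1 (checks out)
6. 36 - -1 = 37 (agrees with the transcript)
The whole run recomputes cleanly — no discrepancies.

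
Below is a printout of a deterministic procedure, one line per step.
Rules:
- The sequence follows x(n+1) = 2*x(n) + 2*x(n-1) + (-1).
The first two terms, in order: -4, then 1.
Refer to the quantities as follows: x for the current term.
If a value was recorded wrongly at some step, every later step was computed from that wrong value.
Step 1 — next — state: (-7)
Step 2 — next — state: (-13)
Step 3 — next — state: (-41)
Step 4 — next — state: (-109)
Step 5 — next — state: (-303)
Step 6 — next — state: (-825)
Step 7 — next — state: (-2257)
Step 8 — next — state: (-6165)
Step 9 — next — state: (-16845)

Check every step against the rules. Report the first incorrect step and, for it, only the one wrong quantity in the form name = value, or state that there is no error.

Recomputing the run from the initial state:
step 1: x = -7
step 2: x = -13
step 3: x = -41
step 4: x = -109
step 5: x = -301
step 6: x = -821
step 7: x = -2245
step 8: x = -6133
step 9: x = -16757
The first disagreement with the printout is at step 5, where the value should be x = -301.

step 5, x = -301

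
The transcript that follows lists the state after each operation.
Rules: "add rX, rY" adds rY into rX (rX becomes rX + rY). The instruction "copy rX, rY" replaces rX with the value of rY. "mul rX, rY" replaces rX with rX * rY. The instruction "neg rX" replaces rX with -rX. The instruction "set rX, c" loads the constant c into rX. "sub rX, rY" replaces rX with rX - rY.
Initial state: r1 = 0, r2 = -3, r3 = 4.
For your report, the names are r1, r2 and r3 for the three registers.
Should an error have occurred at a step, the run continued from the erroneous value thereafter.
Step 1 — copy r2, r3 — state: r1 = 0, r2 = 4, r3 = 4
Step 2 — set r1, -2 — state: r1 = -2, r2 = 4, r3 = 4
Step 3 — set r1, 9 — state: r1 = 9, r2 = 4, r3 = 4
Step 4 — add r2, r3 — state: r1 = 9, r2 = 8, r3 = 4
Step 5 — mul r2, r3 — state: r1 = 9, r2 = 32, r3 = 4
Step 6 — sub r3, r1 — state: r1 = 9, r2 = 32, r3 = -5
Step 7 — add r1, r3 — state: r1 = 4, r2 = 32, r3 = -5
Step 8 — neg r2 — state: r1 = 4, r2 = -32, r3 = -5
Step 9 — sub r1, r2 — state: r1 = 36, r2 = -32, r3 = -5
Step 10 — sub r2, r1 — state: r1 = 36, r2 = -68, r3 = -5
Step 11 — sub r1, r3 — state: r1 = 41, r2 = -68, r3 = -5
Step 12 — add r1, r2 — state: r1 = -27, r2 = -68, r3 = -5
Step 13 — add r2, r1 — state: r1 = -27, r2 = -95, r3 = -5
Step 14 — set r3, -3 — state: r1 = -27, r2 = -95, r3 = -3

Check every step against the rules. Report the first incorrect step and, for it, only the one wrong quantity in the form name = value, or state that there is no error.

1. r2 = 4 (verified)
2. r1 = -2 (consistent with the transcript)
3. r1 = 9 (in agreement)
4. r2 = 4 + 4 = 8 (verified)
5. r2 = 8 * 4 = 32 (matches)
6. r3 = 4 - 9 = -5 (in agreement)
7. r1 = 9 + -5 = 4 (consistent with the transcript)
8. r2 = -(32) = -32 (no discrepancy)
9. r1 = 4 - -32 = 36 (consistent with the transcript)
10. r2 = -32 - 36 = -68 (same as recorded)
11. r1 = 36 - -5 = 41 (same as recorded)
12. r1 = 41 + -68 = -27 (verified)
13. r2 = -68 + -27 = -95 (confirmed correct)
14. r3 = -3 (exactly as logged)
Each recorded entry agrees with the recomputation.

no error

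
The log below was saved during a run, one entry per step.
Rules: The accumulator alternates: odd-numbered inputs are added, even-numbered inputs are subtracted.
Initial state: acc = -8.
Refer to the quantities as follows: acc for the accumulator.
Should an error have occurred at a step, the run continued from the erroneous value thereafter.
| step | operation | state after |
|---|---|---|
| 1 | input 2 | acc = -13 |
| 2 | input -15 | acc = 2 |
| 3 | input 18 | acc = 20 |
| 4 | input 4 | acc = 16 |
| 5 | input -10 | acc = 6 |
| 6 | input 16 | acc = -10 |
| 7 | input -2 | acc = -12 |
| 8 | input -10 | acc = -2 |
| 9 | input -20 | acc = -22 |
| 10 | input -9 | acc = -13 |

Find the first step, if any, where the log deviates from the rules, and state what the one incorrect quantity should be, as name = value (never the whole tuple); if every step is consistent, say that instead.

step 1, acc = -6

Recomputing the run from the initial state:
step 1: acc = -6
step 2: acc = 9
step 3: acc = 27
step 4: acc = 23
step 5: acc = 13
step 6: acc = -3
step 7: acc = -5
step 8: acc = 5
step 9: acc = -15
step 10: acc = -6
The first disagreement with the log is at step 1, where the value should be acc = -6.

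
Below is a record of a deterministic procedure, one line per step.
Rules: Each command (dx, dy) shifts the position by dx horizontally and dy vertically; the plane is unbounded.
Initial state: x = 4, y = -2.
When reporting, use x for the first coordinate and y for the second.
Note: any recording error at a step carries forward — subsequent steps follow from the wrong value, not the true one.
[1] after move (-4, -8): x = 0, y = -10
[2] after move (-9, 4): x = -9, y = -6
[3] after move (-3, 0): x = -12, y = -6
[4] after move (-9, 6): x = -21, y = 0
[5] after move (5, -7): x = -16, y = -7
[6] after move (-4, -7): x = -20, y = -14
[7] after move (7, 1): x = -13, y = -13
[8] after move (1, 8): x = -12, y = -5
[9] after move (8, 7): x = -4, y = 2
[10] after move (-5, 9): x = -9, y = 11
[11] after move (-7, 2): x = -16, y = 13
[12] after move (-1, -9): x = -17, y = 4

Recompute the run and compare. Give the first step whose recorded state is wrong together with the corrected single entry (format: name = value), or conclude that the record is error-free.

no error

Recomputing the run from the initial state:
step 1: x = 0, y = -10
step 2: x = -9, y = -6
step 3: x = -12, y = -6
step 4: x = -21, y = 0
step 5: x = -16, y = -7
step 6: x = -20, y = -14
step 7: x = -13, y = -13
step 8: x = -12, y = -5
step 9: x = -4, y = 2
step 10: x = -9, y = 11
step 11: x = -16, y = 13
step 12: x = -17, y = 4
This matches the record at every step.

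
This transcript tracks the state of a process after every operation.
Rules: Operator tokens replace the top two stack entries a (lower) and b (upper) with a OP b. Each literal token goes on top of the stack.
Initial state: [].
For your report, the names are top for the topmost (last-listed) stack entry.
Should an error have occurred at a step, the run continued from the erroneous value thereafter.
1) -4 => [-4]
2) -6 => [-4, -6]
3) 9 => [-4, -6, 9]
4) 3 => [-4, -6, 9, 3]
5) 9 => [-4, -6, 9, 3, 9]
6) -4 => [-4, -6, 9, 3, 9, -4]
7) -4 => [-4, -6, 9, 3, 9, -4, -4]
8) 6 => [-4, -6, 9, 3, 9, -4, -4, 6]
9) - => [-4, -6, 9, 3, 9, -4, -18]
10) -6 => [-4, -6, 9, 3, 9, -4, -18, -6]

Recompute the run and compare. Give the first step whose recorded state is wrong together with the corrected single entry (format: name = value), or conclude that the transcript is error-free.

step 9, top = -10

Recomputing the run from the initial state:
step 1: [-4]
step 2: [-4, -6]
step 3: [-4, -6, 9]
step 4: [-4, -6, 9, 3]
step 5: [-4, -6, 9, 3, 9]
step 6: [-4, -6, 9, 3, 9, -4]
step 7: [-4, -6, 9, 3, 9, -4, -4]
step 8: [-4, -6, 9, 3, 9, -4, -4, 6]
step 9: [-4, -6, 9, 3, 9, -4, -10]
step 10: [-4, -6, 9, 3, 9, -4, -10, -6]
The first disagreement with the transcript is at step 9, where the value should be top = -10.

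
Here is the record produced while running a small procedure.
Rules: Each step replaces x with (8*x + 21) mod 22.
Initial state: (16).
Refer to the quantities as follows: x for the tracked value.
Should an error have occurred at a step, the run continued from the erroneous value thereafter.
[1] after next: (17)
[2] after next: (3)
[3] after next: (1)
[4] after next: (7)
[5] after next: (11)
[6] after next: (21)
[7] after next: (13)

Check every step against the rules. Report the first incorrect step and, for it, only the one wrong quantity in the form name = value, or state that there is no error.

no error

Recomputing the run from the initial state:
step 1: x = 17
step 2: x = 3
step 3: x = 1
step 4: x = 7
step 5: x = 11
step 6: x = 21
step 7: x = 13
This matches the record at every step.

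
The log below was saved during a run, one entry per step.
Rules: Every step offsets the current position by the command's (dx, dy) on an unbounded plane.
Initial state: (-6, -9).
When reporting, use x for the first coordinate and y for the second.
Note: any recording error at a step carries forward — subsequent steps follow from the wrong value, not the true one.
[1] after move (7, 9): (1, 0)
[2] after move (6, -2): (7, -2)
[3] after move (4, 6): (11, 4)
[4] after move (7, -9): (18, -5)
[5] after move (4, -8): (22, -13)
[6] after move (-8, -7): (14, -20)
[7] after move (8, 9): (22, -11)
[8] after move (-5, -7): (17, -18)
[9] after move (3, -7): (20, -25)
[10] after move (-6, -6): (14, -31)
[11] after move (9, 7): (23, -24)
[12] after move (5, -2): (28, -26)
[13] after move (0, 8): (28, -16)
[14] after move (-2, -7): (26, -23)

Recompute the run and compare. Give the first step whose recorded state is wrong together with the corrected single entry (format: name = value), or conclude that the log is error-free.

step 13, y = -18

step 1: x = -6 + (7) = 1, y = -9 + (9) = 0 -> matches
step 2: x = 1 + (6) = 7, y = 0 + (-2) = -2 -> confirmed correct
step 3: x = 7 + (4) = 11, y = -2 + (6) = 4 -> in agreement
step 4: x = 11 + (7) = 18, y = 4 + (-9) = -5 -> exactly as logged
step 5: x = 18 + (4) = 22, y = -5 + (-8) = -13 -> checks out
step 6: x = 22 + (-8) = 14, y = -13 + (-7) = -20 -> same as recorded
step 7: x = 14 + (8) = 22, y = -20 + (9) = -11 -> exactly as logged
step 8: x = 22 + (-5) = 17, y = -11 + (-7) = -18 -> agrees with the log
step 9: x = 17 + (3) = 20, y = -18 + (-7) = -25 -> agrees with the log
step 10: x = 20 + (-6) = 14, y = -25 + (-6) = -31 -> matches
step 11: x = 14 + (9) = 23, y = -31 + (7) = -24 -> checks out
step 12: x = 23 + (5) = 28, y = -24 + (-2) = -26 -> no discrepancy
step 13: x = 28 + (0) = 28, y = -26 + (8) = -18 -> not what was recorded
That makes step 13 the first incorrect line — y = -18 is what it should show.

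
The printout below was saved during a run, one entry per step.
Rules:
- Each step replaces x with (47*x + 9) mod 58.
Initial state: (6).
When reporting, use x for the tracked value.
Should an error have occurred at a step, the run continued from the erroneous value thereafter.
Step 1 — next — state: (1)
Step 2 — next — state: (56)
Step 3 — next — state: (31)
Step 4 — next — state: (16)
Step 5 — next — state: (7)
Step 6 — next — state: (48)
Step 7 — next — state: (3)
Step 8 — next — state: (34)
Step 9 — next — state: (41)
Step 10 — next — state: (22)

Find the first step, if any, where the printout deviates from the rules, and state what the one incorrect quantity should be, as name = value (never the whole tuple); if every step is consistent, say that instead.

step 1: x = (47*6 + 9) mod 58 = 1 -> in agreement
step 2: x = (47*1 + 9) mod 58 = 56 -> verified
step 3: x = (47*56 + 9) mod 58 = 31 -> checks out
step 4: x = (47*31 + 9) mod 58 = 16 -> exactly as logged
step 5: x = (47*16 + 9) mod 58 = 7 -> no discrepancy
step 6: x = (47*7 + 9) mod 58 = 48 -> matches
step 7: x = (47*48 + 9) mod 58 = 3 -> confirmed correct
step 8: x = (47*3 + 9) mod 58 = 34 -> in agreement
step 9: x = (47*34 + 9) mod 58 = 41 -> in agreement
step 10: x = (47*41 + 9) mod 58 = 22 -> in agreement
All steps check out; nothing to correct.

no error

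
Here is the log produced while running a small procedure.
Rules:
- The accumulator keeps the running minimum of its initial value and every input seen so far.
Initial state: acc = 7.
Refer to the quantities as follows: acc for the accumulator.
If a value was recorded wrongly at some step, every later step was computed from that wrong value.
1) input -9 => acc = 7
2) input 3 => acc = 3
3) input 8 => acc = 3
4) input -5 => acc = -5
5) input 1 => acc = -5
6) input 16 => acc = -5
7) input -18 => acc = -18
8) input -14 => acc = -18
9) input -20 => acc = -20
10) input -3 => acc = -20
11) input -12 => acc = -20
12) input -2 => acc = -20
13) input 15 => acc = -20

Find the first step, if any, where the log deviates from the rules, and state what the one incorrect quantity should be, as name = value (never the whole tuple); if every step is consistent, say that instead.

step 1, acc = -9

1. acc = min(7, -9) = -9 (a discrepancy with the log)
So the first discrepancy is step 1, where the right value is acc = -9.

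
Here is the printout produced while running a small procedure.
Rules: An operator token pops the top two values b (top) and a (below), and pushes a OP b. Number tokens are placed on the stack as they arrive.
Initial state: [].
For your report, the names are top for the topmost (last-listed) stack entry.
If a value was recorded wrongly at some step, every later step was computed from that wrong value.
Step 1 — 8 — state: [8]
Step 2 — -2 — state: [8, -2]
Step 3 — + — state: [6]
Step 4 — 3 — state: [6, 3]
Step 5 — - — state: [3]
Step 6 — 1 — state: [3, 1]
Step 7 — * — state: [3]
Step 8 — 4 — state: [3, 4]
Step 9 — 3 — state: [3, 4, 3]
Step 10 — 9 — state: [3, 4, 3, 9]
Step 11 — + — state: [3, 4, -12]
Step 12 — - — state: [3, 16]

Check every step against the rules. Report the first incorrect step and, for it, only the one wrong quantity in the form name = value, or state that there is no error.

Step 1: push 8: top = 8 — matches.
Step 2: push -2: top = -2 — no discrepancy.
Step 3: 8 + -2 = 6 — no discrepancy.
Step 4: push 3: top = 3 — confirmed correct.
Step 5: 6 - 3 = 3 — no discrepancy.
Step 6: push 1: top = 1 — no discrepancy.
Step 7: 3 * 1 = 3 — exactly as logged.
Step 8: push 4: top = 4 — agrees with the printout.
Step 9: push 3: top = 3 — agrees with the printout.
Step 10: push 9: top = 9 — agrees with the printout.
Step 11: 3 + 9 = 12 — the recorded entry deviates here.
So the first discrepancy is step 11, where the right value is top = 12.

step 11, top = 12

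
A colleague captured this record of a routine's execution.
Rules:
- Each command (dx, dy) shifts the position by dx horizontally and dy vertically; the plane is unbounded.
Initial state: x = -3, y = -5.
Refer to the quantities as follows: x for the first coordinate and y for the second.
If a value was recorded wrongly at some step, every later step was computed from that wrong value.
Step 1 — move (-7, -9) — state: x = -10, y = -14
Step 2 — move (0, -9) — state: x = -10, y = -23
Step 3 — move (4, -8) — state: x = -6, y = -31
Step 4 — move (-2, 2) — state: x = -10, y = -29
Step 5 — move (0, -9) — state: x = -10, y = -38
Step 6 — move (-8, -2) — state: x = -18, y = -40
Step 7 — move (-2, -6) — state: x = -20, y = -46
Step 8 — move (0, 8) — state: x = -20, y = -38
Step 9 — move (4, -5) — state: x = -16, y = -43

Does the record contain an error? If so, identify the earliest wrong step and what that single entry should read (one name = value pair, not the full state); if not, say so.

Recomputing the run from the initial state:
step 1: x = -10, y = -14
step 2: x = -10, y = -23
step 3: x = -6, y = -31
step 4: x = -8, y = -29
step 5: x = -8, y = -38
step 6: x = -16, y = -40
step 7: x = -18, y = -46
step 8: x = -18, y = -38
step 9: x = -14, y = -43
The first disagreement with the record is at step 4, where the value should be x = -8.

step 4, x = -8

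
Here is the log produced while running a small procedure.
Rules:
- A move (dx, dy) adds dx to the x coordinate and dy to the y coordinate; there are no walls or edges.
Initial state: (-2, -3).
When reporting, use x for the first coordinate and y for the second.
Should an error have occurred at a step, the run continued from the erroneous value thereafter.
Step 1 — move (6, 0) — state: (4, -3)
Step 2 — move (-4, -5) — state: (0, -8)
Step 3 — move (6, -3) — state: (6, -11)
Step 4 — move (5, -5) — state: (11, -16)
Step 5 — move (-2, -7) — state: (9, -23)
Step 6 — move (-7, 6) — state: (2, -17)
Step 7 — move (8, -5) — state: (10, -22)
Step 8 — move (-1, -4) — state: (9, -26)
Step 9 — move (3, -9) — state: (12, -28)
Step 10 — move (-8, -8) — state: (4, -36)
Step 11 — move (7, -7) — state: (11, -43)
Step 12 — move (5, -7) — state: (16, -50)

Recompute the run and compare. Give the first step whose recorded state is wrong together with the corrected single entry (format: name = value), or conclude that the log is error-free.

Step 1: x = -2 + (6) = 4, y = -3 + (0) = -3 — agrees with the log.
Step 2: x = 4 + (-4) = 0, y = -3 + (-5) = -8 — checks out.
Step 3: x = 0 + (6) = 6, y = -8 + (-3) = -11 — in agreement.
Step 4: x = 6 + (5) = 11, y = -11 + (-5) = -16 — checks out.
Step 5: x = 11 + (-2) = 9, y = -16 + (-7) = -23 — verified.
Step 6: x = 9 + (-7) = 2, y = -23 + (6) = -17 — matches.
Step 7: x = 2 + (8) = 10, y = -17 + (-5) = -22 — agrees with the log.
Step 8: x = 10 + (-1) = 9, y = -22 + (-4) = -26 — agrees with the log.
Step 9: x = 9 + (3) = 12, y = -26 + (-9) = -35 — this is not what the log shows.
Conclusion: step 9 carries the first error; the entry should be y = -35.

step 9, y = -35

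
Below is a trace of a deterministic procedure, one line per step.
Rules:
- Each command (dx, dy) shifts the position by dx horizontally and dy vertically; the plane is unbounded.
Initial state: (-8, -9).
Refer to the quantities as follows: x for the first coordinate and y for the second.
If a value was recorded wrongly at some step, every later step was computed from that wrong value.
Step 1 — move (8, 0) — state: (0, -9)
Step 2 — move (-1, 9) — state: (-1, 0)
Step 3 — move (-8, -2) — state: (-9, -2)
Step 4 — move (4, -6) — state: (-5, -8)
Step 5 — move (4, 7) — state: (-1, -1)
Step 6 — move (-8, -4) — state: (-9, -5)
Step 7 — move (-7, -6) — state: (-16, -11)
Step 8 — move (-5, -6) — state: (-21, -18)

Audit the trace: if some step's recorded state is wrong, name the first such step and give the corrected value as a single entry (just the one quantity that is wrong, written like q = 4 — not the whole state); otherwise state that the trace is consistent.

step 8, y = -17

1. x = -8 + (8) = 0, y = -9 + (0) = -9 (checks out)
2. x = 0 + (-1) = -1, y = -9 + (9) = 0 (same as recorded)
3. x = -1 + (-8) = -9, y = 0 + (-2) = -2 (no discrepancy)
4. x = -9 + (4) = -5, y = -2 + (-6) = -8 (confirmed correct)
5. x = -5 + (4) = -1, y = -8 + (7) = -1 (no discrepancy)
6. x = -1 + (-8) = -9, y = -1 + (-4) = -5 (verified)
7. x = -9 + (-7) = -16, y = -5 + (-6) = -11 (no discrepancy)
8. x = -16 + (-5) = -21, y = -11 + (-6) = -17 (the entry is off here)
That makes step 8 the first incorrect line — y = -17 is what it should show.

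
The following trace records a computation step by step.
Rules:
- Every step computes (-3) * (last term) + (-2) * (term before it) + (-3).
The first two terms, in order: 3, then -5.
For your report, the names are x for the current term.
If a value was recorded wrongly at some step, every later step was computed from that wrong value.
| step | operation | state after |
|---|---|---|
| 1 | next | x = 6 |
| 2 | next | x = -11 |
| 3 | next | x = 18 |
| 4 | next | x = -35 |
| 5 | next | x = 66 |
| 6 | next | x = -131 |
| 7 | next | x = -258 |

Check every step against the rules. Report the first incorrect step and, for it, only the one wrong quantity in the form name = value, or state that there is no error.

step 7, x = 258

step 1: x = -3*(-5) + (-2)*(3) + (-3) = 6 -> in agreement
step 2: x = -3*(6) + (-2)*(-5) + (-3) = -11 -> verified
step 3: x = -3*(-11) + (-2)*(6) + (-3) = 18 -> consistent with the trace
step 4: x = -3*(18) + (-2)*(-11) + (-3) = -35 -> no discrepancy
step 5: x = -3*(-35) + (-2)*(18) + (-3) = 66 -> exactly as logged
step 6: x = -3*(66) + (-2)*(-35) + (-3) = -131 -> exactly as logged
step 7: x = -3*(-131) + (-2)*(66) + (-3) = 258 -> a discrepancy with the trace
The earliest wrong entry is at step 7: it should read x = 258.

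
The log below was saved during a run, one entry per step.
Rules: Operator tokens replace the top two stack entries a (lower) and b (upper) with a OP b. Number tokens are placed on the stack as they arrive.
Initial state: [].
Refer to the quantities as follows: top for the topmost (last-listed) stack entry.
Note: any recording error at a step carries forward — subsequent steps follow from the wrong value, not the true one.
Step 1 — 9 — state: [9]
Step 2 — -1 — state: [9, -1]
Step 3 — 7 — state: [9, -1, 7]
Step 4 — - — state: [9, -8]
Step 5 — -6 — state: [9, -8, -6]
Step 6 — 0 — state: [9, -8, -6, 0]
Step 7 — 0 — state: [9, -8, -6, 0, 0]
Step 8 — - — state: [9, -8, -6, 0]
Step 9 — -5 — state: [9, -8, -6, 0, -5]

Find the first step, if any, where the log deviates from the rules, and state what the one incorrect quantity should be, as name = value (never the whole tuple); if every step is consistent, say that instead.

1. push 9: top = 9 (verified)
2. push -1: top = -1 (confirmed correct)
3. push 7: top = 7 (checks out)
4. -1 - 7 = -8 (confirmed correct)
5. push -6: top = -6 (verified)
6. push 0: top = 0 (checks out)
7. push 0: top = 0 (checks out)
8. 0 - 0 = 0 (consistent with the log)
9. push -5: top = -5 (matches)
Every step is consistent.

no error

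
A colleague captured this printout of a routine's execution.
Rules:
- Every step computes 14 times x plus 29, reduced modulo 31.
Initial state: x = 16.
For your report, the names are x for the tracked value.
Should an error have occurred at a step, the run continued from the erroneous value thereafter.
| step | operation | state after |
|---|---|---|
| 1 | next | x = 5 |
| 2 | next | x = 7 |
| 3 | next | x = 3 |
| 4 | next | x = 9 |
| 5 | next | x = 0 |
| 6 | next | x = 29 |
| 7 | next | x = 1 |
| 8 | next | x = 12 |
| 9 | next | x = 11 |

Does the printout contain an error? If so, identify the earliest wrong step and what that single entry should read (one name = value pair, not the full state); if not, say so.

step 2, x = 6

Recomputing the run from the initial state:
step 1: x = 5
step 2: x = 6
step 3: x = 20
step 4: x = 30
step 5: x = 15
step 6: x = 22
step 7: x = 27
step 8: x = 4
step 9: x = 23
The first disagreement with the printout is at step 2, where the value should be x = 6.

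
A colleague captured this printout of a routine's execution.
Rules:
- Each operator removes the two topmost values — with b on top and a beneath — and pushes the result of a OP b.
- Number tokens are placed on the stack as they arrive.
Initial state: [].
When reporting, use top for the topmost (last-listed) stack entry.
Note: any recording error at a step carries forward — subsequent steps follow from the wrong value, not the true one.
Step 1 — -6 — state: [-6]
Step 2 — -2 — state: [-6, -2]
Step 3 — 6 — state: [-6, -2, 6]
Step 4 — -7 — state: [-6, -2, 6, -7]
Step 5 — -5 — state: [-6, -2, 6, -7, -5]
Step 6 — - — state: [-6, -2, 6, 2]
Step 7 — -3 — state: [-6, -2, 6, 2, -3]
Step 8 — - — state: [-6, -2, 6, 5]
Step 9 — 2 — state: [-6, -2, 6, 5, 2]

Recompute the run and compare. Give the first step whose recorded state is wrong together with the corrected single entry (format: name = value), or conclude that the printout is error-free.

Step 1: push -6: top = -6 — same as recorded.
Step 2: push -2: top = -2 — matches.
Step 3: push 6: top = 6 — checks out.
Step 4: push -7: top = -7 — in agreement.
Step 5: push -5: top = -5 — no discrepancy.
Step 6: -7 - -5 = -2 — this is not what the printout shows.
The audit stops at step 6: the recorded entry is wrong and should be top = -2.

step 6, top = -2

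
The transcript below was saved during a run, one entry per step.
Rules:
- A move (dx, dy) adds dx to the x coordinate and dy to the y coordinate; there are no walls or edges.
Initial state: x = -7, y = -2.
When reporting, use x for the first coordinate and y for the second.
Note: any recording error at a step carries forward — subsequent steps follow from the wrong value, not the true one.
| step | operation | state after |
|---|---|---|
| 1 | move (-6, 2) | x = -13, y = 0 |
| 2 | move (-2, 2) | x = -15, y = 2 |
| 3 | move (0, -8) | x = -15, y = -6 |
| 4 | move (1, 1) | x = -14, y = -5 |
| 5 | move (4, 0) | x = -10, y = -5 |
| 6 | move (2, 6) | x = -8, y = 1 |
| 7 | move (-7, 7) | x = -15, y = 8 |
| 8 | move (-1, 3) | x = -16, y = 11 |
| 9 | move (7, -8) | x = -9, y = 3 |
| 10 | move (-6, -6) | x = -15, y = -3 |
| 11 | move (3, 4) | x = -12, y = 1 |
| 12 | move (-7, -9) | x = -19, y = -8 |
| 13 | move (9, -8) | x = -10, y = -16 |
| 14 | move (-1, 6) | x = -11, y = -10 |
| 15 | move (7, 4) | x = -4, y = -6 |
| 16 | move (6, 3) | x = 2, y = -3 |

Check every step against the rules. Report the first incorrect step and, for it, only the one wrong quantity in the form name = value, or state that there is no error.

no error

step 1: x = -7 + (-6) = -13, y = -2 + (2) = 0 -> matches
step 2: x = -13 + (-2) = -15, y = 0 + (2) = 2 -> same as recorded
step 3: x = -15 + (0) = -15, y = 2 + (-8) = -6 -> checks out
step 4: x = -15 + (1) = -14, y = -6 + (1) = -5 -> in agreement
step 5: x = -14 + (4) = -10, y = -5 + (0) = -5 -> matches
step 6: x = -10 + (2) = -8, y = -5 + (6) = 1 -> matches
step 7: x = -8 + (-7) = -15, y = 1 + (7) = 8 -> checks out
step 8: x = -15 + (-1) = -16, y = 8 + (3) = 11 -> matches
step 9: x = -16 + (7) = -9, y = 11 + (-8) = 3 -> matches
step 10: x = -9 + (-6) = -15, y = 3 + (-6) = -3 -> matches
step 11: x = -15 + (3) = -12, y = -3 + (4) = 1 -> same as recorded
step 12: x = -12 + (-7) = -19, y = 1 + (-9) = -8 -> exactly as logged
step 13: x = -19 + (9) = -10, y = -8 + (-8) = -16 -> agrees with the transcript
step 14: x = -10 + (-1) = -11, y = -16 + (6) = -10 -> checks out
step 15: x = -11 + (7) = -4, y = -10 + (4) = -6 -> confirmed correct
step 16: x = -4 + (6) = 2, y = -6 + (3) = -3 -> consistent with the transcript
The whole run recomputes cleanly — no discrepancies.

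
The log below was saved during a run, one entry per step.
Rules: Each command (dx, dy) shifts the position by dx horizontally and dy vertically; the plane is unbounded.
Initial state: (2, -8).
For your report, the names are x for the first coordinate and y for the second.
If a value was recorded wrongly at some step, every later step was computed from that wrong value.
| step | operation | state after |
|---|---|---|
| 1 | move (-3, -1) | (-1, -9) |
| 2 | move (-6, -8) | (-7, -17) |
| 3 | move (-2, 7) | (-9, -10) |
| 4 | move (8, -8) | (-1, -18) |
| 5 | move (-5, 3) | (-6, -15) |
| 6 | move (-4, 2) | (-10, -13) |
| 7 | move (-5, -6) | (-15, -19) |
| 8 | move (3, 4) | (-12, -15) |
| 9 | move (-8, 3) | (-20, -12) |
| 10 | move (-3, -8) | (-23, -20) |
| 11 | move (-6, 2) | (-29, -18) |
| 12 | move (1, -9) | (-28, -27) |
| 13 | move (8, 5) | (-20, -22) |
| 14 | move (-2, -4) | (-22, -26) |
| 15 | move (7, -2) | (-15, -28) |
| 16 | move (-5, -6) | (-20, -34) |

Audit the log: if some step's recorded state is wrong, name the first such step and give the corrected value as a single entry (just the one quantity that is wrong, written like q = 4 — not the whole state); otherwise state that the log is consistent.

Recomputing the run from the initial state:
step 1: x = -1, y = -9
step 2: x = -7, y = -17
step 3: x = -9, y = -10
step 4: x = -1, y = -18
step 5: x = -6, y = -15
step 6: x = -10, y = -13
step 7: x = -15, y = -19
step 8: x = -12, y = -15
step 9: x = -20, y = -12
step 10: x = -23, y = -20
step 11: x = -29, y = -18
step 12: x = -28, y = -27
step 13: x = -20, y = -22
step 14: x = -22, y = -26
step 15: x = -15, y = -28
step 16: x = -20, y = -34
This matches the log at every step.

no error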